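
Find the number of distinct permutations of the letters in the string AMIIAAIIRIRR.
12! / (5! × 3! × 3! × 1!) = 110880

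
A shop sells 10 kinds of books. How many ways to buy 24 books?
C(24+10-1, 10-1) = C(33, 9) = 38567100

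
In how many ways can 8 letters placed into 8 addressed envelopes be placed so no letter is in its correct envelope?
!8 = Σ_{j=0}^{8} (-1)^j·8!/j! = 40320 - 40320 + 20160 - 6720 + 1680 - 336 + 56 - 8 + 1 = 14833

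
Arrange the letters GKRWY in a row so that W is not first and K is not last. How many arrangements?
By inclusion-exclusion: 5! - 2×(5-1)! + (5-2)! = 120 - 48 + 6 = 78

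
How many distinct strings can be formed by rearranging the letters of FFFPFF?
6! / (5! × 1!) = 6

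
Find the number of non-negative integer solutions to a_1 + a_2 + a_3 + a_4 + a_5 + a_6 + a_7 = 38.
C(38+7-1, 7-1) = C(44, 6) = 7059052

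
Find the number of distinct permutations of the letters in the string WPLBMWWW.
8! / (1! × 1! × 1! × 1! × 4!) = 1680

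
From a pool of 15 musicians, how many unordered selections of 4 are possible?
C(15,4) = 15!/(4!×11!) = 1365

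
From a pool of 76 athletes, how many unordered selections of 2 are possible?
C(76,2) = 76!/(2!×74!) = 2850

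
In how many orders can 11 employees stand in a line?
11! = 39916800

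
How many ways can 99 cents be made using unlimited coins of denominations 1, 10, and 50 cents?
Coefficient of x^99 in 1/(1-x^1) · 1/(1-x^10) · 1/(1-x^50). Case on j = number of 50-cent coins (j = 0..1); remainder r = 99 - 50j is made from {1,10} in ⌊r/10⌋+1 ways. r = 99, 49 → 10 + 5 = 15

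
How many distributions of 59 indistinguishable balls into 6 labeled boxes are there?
C(59+6-1, 6-1) = C(64, 5) = 7624512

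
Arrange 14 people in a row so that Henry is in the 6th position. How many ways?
Fix one position: (14-1)! = 6227020800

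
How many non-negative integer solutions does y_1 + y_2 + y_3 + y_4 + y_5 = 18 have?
C(18+5-1, 5-1) = C(22, 4) = 7315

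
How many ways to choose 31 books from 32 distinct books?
C(32,31) = 32!/(31!×1!) = 32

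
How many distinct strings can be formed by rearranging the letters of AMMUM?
5! / (3! × 1! × 1!) = 20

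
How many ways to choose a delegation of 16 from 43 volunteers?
C(43,16) = 43!/(16!×27!) = 265182149218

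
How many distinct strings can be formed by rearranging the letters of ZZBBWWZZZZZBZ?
13! / (2! × 8! × 3!) = 12870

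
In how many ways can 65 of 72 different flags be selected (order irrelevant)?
C(72,65) = 72!/(65!×7!) = 1473109704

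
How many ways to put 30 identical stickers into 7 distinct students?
C(30+7-1, 7-1) = C(36, 6) = 1947792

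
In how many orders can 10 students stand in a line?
10! = 3628800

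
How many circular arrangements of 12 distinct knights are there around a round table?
Circular: fix one position, arrange the rest. (12-1)! = 39916800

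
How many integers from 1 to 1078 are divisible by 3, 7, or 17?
⌊1078/3⌋+⌊1078/7⌋+⌊1078/17⌋ - ⌊1078/21⌋-⌊1078/51⌋-⌊1078/119⌋ + ⌊1078/357⌋ = 359+154+63 - 51-21-9 + 3 = 498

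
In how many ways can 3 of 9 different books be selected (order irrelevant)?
C(9,3) = 9!/(3!×6!) = 84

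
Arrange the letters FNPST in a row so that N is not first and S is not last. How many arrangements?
By inclusion-exclusion: 5! - 2×(5-1)! + (5-2)! = 120 - 48 + 6 = 78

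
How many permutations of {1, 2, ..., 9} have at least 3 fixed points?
Exactly j fixed points: C(9,j)·!(9-j); sum over j ≥ 3 (derangement numbers via !m = (m-1)·(!(m-1) + !(m-2)): !0..!6 = 1, 0, 1, 2, 9, 44, 265). Σ_{j=3}^{9} C(9,j)·!(9-j) = C(9,3)·!6 + C(9,4)·!5 + C(9,5)·!4 + C(9,6)·!3 + C(9,7)·!2 + C(9,8)·!1 + C(9,9)·!0 = 84·265 + 126·44 + 126·9 + 84·2 + 36·1 + 9·0 + 1·1 = 29143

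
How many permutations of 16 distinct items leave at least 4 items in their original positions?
Exactly j fixed points: C(16,j)·!(16-j); sum over j ≥ 4 (derangement numbers via !m = (m-1)·(!(m-1) + !(m-2)): !0..!12 = 1, 0, 1, 2, 9, 44, 265, 1854, 14833, 133496, 1334961, 14684570, 176214841). Σ_{j=4}^{16} C(16,j)·!(16-j) = C(16,4)·!12 + C(16,5)·!11 + C(16,6)·!10 + C(16,7)·!9 + C(16,8)·!8 + C(16,9)·!7 + C(16,10)·!6 + C(16,11)·!5 + C(16,12)·!4 + C(16,13)·!3 + C(16,14)·!2 + C(16,15)·!1 + C(16,16)·!0 = 1820·176214841 + 4368·14684570 + 8008·1334961 + 11440·133496 + 12870·14833 + 11440·1854 + 8008·265 + 4368·44 + 1820·9 + 560·2 + 120·1 + 16·0 + 1·1 = 397285216711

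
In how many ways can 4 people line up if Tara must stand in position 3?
Fix one position: (4-1)! = 6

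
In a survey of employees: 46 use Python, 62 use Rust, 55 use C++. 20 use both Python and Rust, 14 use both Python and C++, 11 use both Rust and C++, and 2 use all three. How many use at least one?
|A∪B∪C| = 46+62+55-20-14-11+2 = 120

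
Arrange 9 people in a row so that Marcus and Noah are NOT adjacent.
Total - adjacent = 9! - (9-1)!×2 = 362880 - 80640 = 282240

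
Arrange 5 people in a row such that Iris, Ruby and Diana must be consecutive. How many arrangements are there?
Treat the 3 as one block: (5-3+1)! × 3! = 6 × 6 = 36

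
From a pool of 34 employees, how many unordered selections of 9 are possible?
C(34,9) = 34!/(9!×25!) = 52451256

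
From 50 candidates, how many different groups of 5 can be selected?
C(50,5) = 50!/(5!×45!) = 2118760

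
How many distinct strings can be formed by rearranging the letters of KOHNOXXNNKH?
11! / (2! × 3! × 2! × 2! × 2!) = 415800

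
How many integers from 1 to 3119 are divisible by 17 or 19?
⌊3119/17⌋ + ⌊3119/19⌋ - ⌊3119/323⌋ = 183 + 164 - 9 = 338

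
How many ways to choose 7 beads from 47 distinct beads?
C(47,7) = 47!/(7!×40!) = 62891499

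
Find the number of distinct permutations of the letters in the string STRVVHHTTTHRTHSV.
16! / (2! × 2! × 4! × 3! × 5!) = 302702400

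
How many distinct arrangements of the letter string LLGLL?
5! / (1! × 4!) = 5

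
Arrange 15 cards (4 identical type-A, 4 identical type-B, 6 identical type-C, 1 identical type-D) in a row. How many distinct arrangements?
15! / (4! × 4! × 6! × 1!) = 3153150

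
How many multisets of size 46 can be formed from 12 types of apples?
C(46+12-1, 12-1) = C(57, 11) = 184509266760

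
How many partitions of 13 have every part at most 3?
Let r_j(i) = number of partitions of i into parts ≤ j, for i = 0..13. r_1(i) = 1 for all i; r_j(i) = r_{j-1}(i) + r_j(i-j). Rows j = 2..3: ≤2: 1 1 2 2 3 3 4 4 5 5 6 6 7 7; ≤3: 1 1 2 3 4 5 7 8 10 12 14 16 19 21. r_3(13) = 21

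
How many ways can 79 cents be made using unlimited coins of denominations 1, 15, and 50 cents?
Coefficient of x^79 in 1/(1-x^1) · 1/(1-x^15) · 1/(1-x^50). Case on j = number of 50-cent coins (j = 0..1); remainder r = 79 - 50j is made from {1,15} in ⌊r/15⌋+1 ways. r = 79, 29 → 6 + 2 = 8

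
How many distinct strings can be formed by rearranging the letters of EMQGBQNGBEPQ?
12! / (1! × 2! × 3! × 1! × 2! × 2! × 1!) = 9979200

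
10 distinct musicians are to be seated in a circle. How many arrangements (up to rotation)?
Circular: fix one position, arrange the rest. (10-1)! = 362880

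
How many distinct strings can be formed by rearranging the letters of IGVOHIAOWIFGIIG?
15! / (3! × 1! × 1! × 5! × 1! × 1! × 2! × 1!) = 908107200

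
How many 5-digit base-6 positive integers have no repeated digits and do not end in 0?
Last digit: 5 nonzero choices. First digit: 4 (nonzero, ≠last). Middle 3: P(4,3) = 24. Total = 480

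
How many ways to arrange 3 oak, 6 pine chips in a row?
9! / (3! × 6!) = 84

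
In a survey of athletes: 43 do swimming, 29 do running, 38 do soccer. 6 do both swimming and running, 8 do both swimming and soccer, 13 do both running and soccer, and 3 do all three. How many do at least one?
|A∪B∪C| = 43+29+38-6-8-13+3 = 86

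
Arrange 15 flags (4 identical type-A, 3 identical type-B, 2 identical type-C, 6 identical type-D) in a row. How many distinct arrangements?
15! / (4! × 3! × 2! × 6!) = 6306300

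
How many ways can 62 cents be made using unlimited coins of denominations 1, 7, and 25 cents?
Coefficient of x^62 in 1/(1-x^1) · 1/(1-x^7) · 1/(1-x^25). Case on j = number of 25-cent coins (j = 0..2); remainder r = 62 - 25j is made from {1,7} in ⌊r/7⌋+1 ways. r = 62, 37, 12 → 9 + 6 + 2 = 17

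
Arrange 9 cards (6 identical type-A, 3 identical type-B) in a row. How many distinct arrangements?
9! / (6! × 3!) = 84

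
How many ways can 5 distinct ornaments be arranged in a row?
5! = 120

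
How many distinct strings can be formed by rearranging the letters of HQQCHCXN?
8! / (1! × 2! × 1! × 2! × 2!) = 5040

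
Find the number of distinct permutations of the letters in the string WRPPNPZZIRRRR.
13! / (5! × 1! × 1! × 2! × 1! × 3!) = 4324320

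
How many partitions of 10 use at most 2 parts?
By conjugation, equals partitions of 10 into parts ≤ 2. Let r_j(i) = number of partitions of i into parts ≤ j, for i = 0..10. r_1(i) = 1 for all i; r_j(i) = r_{j-1}(i) + r_j(i-j). Rows j = 2..2: ≤2: 1 1 2 2 3 3 4 4 5 5 6. r_2(10) = 6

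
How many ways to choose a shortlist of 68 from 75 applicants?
C(75,68) = 75!/(68!×7!) = 1984829850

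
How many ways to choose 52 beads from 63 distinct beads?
C(63,52) = 63!/(52!×11!) = 615790256823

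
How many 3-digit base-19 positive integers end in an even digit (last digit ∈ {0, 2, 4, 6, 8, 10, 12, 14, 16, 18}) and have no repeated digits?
Last∈{0,2,4,6,8,10,12,14,16,18}. Last=0: 306. Last nonzero: 9×17×P(17,1) = 2601. Total = 2907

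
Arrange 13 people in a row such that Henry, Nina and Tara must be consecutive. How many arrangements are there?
Treat the 3 as one block: (13-3+1)! × 3! = 39916800 × 6 = 239500800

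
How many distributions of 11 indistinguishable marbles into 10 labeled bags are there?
C(11+10-1, 10-1) = C(20, 9) = 167960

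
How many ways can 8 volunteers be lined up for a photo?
8! = 40320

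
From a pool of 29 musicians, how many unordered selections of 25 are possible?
C(29,25) = 29!/(25!×4!) = 23751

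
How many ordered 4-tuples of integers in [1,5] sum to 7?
Coefficient of x^7 in (x + x² + ... + x^5)^4. By inclusion-exclusion on dice exceeding 5: Σ_j (-1)^j C(4,j)·C(7-1-5j, 3) = C(4,0)·C(6,3) = 1·20 = 20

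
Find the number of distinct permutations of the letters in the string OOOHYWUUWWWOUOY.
15! / (2! × 1! × 4! × 5! × 3!) = 37837800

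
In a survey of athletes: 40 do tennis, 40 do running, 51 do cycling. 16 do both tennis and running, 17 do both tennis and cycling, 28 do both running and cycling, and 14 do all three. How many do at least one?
|A∪B∪C| = 40+40+51-16-17-28+14 = 84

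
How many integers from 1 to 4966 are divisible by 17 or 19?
⌊4966/17⌋ + ⌊4966/19⌋ - ⌊4966/323⌋ = 292 + 261 - 15 = 538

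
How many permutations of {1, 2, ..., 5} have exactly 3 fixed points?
Choose the 3 fixed points C(5,3) = 10, derange the rest: !2 = Σ_{j=0}^{2} (-1)^j·2!/j! = 2 - 2 + 1 = 1. Product = 10 × 1 = 10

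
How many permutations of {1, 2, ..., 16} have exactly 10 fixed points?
Choose the 10 fixed points C(16,10) = 8008, derange the rest: !6 = Σ_{j=0}^{6} (-1)^j·6!/j! = 720 - 720 + 360 - 120 + 30 - 6 + 1 = 265. Product = 8008 × 265 = 2122120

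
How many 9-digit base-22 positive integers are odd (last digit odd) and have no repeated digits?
Last∈{1,3,5,7,9,11,13,15,17,19,21}. Last=0: 0. Last nonzero: 11×20×P(20,7) = 85954176000. Total = 85954176000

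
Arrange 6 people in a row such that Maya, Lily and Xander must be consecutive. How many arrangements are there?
Treat the 3 as one block: (6-3+1)! × 3! = 24 × 6 = 144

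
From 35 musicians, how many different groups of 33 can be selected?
C(35,33) = 35!/(33!×2!) = 595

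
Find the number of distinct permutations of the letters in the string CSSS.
4! / (1! × 3!) = 4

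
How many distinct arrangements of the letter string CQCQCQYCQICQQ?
13! / (1! × 6! × 1! × 5!) = 72072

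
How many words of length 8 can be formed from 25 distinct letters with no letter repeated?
P(25,8) = 25!/(25-8)! = 43609104000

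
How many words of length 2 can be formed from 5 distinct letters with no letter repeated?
P(5,2) = 5!/(5-2)! = 20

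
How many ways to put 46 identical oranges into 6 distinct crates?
C(46+6-1, 6-1) = C(51, 5) = 2349060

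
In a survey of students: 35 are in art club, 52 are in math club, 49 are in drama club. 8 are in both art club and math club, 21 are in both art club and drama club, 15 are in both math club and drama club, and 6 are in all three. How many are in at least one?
|A∪B∪C| = 35+52+49-8-21-15+6 = 98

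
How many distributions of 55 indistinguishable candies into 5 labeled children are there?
C(55+5-1, 5-1) = C(59, 4) = 455126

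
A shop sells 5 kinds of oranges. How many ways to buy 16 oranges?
C(16+5-1, 5-1) = C(20, 4) = 4845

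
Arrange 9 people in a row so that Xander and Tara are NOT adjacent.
Total - adjacent = 9! - (9-1)!×2 = 362880 - 80640 = 282240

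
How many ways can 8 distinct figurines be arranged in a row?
8! = 40320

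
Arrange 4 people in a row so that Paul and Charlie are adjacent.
Treat as block: (4-1)! × 2! = 6 × 2 = 12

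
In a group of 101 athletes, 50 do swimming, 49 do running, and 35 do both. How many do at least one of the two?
|A∪B| = |A| + |B| - |A∩B| = 50 + 49 - 35 = 64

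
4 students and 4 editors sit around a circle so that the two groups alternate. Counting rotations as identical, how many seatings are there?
Fix one of the students: (4-1)! ways for the remaining students, × 4! ways for the editors = 6 × 24 = 144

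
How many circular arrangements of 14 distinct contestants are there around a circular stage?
Circular: fix one position, arrange the rest. (14-1)! = 6227020800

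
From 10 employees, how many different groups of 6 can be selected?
C(10,6) = 10!/(6!×4!) = 210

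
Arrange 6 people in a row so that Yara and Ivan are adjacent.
Treat as block: (6-1)! × 2! = 120 × 2 = 240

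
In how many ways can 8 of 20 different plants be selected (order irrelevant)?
C(20,8) = 20!/(8!×12!) = 125970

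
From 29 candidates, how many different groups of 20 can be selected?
C(29,20) = 29!/(20!×9!) = 10015005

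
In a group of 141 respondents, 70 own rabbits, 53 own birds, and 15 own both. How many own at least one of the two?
|A∪B| = |A| + |B| - |A∩B| = 70 + 53 - 15 = 108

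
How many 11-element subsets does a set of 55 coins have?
C(55,11) = 55!/(11!×44!) = 119653565850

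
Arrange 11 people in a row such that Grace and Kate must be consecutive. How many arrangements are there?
Treat the 2 as one block: (11-2+1)! × 2! = 3628800 × 2 = 7257600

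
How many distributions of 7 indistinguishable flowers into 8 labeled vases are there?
C(7+8-1, 8-1) = C(14, 7) = 3432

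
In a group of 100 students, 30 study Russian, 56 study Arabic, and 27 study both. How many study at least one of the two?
|A∪B| = |A| + |B| - |A∩B| = 30 + 56 - 27 = 59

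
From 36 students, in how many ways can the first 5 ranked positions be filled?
P(36,5) = 36!/(36-5)! = 45239040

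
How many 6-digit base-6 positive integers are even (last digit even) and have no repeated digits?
Last∈{0,2,4}. Last=0: 120. Last nonzero: 2×4×P(4,4) = 192. Total = 312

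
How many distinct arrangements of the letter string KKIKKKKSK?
9! / (1! × 7! × 1!) = 72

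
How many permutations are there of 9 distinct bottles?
9! = 362880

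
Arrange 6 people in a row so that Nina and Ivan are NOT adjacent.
Total - adjacent = 6! - (6-1)!×2 = 720 - 240 = 480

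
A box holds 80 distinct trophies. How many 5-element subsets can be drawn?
C(80,5) = 80!/(5!×75!) = 24040016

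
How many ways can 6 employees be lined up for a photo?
6! = 720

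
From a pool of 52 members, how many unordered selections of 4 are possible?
C(52,4) = 52!/(4!×48!) = 270725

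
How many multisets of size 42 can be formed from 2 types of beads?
C(42+2-1, 2-1) = C(43, 1) = 43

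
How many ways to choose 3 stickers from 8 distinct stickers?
C(8,3) = 8!/(3!×5!) = 56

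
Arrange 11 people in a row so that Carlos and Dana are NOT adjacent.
Total - adjacent = 11! - (11-1)!×2 = 39916800 - 7257600 = 32659200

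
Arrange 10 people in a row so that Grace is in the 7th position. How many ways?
Fix one position: (10-1)! = 362880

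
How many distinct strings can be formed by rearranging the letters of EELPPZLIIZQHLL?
14! / (2! × 4! × 2! × 1! × 1! × 2! × 2!) = 227026800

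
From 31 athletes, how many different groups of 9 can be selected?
C(31,9) = 31!/(9!×22!) = 20160075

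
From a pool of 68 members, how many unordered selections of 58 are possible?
C(68,58) = 68!/(58!×10!) = 290752384208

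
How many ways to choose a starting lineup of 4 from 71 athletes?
C(71,4) = 71!/(4!×67!) = 971635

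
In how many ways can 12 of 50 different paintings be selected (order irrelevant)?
C(50,12) = 50!/(12!×38!) = 121399651100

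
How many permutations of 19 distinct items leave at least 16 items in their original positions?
Exactly j fixed points: C(19,j)·!(19-j); sum over j ≥ 16 (derangement numbers via !m = (m-1)·(!(m-1) + !(m-2)): !0..!3 = 1, 0, 1, 2). Σ_{j=16}^{19} C(19,j)·!(19-j) = C(19,16)·!3 + C(19,17)·!2 + C(19,18)·!1 + C(19,19)·!0 = 969·2 + 171·1 + 19·0 + 1·1 = 2110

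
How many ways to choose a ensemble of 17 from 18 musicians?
C(18,17) = 18!/(17!×1!) = 18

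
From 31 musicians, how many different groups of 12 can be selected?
C(31,12) = 31!/(12!×19!) = 141120525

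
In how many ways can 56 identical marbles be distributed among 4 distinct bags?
C(56+4-1, 4-1) = C(59, 3) = 32509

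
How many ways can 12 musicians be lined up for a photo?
12! = 479001600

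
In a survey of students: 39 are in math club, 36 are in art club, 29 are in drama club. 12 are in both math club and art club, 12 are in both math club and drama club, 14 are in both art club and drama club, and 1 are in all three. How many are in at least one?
|A∪B∪C| = 39+36+29-12-12-14+1 = 67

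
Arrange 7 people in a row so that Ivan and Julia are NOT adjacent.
Total - adjacent = 7! - (7-1)!×2 = 5040 - 1440 = 3600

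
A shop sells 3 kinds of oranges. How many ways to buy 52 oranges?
C(52+3-1, 3-1) = C(54, 2) = 1431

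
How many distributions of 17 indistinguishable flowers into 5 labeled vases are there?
C(17+5-1, 5-1) = C(21, 4) = 5985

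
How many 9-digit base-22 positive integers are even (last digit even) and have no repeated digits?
Last∈{0,2,4,6,8,10,12,14,16,18,20}. Last=0: 8204716800. Last nonzero: 10×20×P(20,7) = 78140160000. Total = 86344876800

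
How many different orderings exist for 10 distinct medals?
10! = 3628800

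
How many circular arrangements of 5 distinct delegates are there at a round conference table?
Circular: fix one position, arrange the rest. (5-1)! = 24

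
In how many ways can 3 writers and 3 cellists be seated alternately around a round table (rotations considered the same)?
Fix one of the writers: (3-1)! ways for the remaining writers, × 3! ways for the cellists = 2 × 6 = 12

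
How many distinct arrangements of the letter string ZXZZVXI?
7! / (1! × 1! × 2! × 3!) = 420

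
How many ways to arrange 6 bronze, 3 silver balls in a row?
9! / (6! × 3!) = 84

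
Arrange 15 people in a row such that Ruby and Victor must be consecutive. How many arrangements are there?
Treat the 2 as one block: (15-2+1)! × 2! = 87178291200 × 2 = 174356582400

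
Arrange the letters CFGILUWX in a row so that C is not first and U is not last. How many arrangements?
By inclusion-exclusion: 8! - 2×(8-1)! + (8-2)! = 40320 - 10080 + 720 = 30960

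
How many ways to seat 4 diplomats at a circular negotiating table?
Circular: fix one position, arrange the rest. (4-1)! = 6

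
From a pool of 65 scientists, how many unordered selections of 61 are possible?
C(65,61) = 65!/(61!×4!) = 677040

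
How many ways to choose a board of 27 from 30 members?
C(30,27) = 30!/(27!×3!) = 4060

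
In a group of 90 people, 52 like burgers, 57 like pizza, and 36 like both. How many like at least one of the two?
|A∪B| = |A| + |B| - |A∩B| = 52 + 57 - 36 = 73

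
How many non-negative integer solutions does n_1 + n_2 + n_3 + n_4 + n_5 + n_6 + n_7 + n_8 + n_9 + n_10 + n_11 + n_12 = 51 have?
C(51+12-1, 12-1) = C(62, 11) = 508271323092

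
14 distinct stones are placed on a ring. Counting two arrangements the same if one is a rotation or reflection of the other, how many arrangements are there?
(14-1)!/2 = 6227020800/2 = 3113510400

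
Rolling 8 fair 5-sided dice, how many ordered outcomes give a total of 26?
Coefficient of x^26 in (x + x² + ... + x^5)^8. By inclusion-exclusion on dice exceeding 5: Σ_j (-1)^j C(8,j)·C(26-1-5j, 7) = C(8,0)·C(25,7) - C(8,1)·C(20,7) + C(8,2)·C(15,7) - C(8,3)·C(10,7) = 1·480700 - 8·77520 + 28·6435 - 56·120 = 34000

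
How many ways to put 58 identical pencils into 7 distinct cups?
C(58+7-1, 7-1) = C(64, 6) = 74974368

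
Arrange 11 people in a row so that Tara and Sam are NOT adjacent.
Total - adjacent = 11! - (11-1)!×2 = 39916800 - 7257600 = 32659200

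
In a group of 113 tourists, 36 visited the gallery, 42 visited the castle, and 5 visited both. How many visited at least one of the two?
|A∪B| = |A| + |B| - |A∩B| = 36 + 42 - 5 = 73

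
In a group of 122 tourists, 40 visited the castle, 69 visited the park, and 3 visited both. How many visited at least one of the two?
|A∪B| = |A| + |B| - |A∩B| = 40 + 69 - 3 = 106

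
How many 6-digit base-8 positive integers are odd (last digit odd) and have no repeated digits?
Last∈{1,3,5,7}. Last=0: 0. Last nonzero: 4×6×P(6,4) = 8640. Total = 8640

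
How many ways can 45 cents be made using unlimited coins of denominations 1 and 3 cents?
Coefficient of x^45 in 1/(1-x^1) · 1/(1-x^3). Use j coins of 3 for j = 0..⌊45/3⌋ = 15, the rest in 1s: 15 + 1 = 16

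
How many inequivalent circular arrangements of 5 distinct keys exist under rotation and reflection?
(5-1)!/2 = 24/2 = 12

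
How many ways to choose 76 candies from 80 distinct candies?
C(80,76) = 80!/(76!×4!) = 1581580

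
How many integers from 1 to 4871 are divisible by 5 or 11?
⌊4871/5⌋ + ⌊4871/11⌋ - ⌊4871/55⌋ = 974 + 442 - 88 = 1328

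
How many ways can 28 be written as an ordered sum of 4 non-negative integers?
C(28+4-1, 4-1) = C(31, 3) = 4495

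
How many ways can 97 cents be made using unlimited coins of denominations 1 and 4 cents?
Coefficient of x^97 in 1/(1-x^1) · 1/(1-x^4). Use j coins of 4 for j = 0..⌊97/4⌋ = 24, the rest in 1s: 24 + 1 = 25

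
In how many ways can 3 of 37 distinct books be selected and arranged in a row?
P(37,3) = 37!/(37-3)! = 46620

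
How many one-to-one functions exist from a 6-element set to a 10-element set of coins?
P(10,6) = 10!/(10-6)! = 151200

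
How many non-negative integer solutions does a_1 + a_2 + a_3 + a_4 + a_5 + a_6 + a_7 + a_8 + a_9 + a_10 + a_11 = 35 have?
C(35+11-1, 11-1) = C(45, 10) = 3190187286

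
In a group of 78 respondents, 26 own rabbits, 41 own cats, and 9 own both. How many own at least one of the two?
|A∪B| = |A| + |B| - |A∩B| = 26 + 41 - 9 = 58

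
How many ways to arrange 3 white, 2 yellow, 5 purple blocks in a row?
10! / (3! × 2! × 5!) = 2520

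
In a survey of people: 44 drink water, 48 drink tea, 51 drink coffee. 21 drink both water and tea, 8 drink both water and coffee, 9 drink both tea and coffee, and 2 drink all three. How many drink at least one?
|A∪B∪C| = 44+48+51-21-8-9+2 = 107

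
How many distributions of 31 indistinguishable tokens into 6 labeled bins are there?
C(31+6-1, 6-1) = C(36, 5) = 376992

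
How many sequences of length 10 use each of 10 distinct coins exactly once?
10! = 3628800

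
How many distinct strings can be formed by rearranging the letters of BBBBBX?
6! / (1! × 5!) = 6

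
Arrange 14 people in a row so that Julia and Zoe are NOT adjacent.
Total - adjacent = 14! - (14-1)!×2 = 87178291200 - 12454041600 = 74724249600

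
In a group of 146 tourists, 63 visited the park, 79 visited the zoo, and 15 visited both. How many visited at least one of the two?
|A∪B| = |A| + |B| - |A∩B| = 63 + 79 - 15 = 127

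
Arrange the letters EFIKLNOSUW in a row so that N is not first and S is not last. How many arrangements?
By inclusion-exclusion: 10! - 2×(10-1)! + (10-2)! = 3628800 - 725760 + 40320 = 2943360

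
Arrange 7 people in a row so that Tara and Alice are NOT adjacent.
Total - adjacent = 7! - (7-1)!×2 = 5040 - 1440 = 3600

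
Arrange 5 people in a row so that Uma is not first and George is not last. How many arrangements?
By inclusion-exclusion: 5! - 2×(5-1)! + (5-2)! = 120 - 48 + 6 = 78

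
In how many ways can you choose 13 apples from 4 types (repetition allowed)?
C(13+4-1, 4-1) = C(16, 3) = 560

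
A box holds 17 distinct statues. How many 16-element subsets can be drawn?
C(17,16) = 17!/(16!×1!) = 17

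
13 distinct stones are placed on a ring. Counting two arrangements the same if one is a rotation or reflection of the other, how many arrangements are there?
(13-1)!/2 = 479001600/2 = 239500800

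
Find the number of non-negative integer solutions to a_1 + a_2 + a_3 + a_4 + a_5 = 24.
C(24+5-1, 5-1) = C(28, 4) = 20475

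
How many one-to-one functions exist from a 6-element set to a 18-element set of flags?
P(18,6) = 18!/(18-6)! = 13366080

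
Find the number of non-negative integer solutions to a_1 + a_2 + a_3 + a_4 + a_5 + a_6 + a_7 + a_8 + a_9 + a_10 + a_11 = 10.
C(10+11-1, 11-1) = C(20, 10) = 184756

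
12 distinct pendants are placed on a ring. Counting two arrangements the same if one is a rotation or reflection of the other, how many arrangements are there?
(12-1)!/2 = 39916800/2 = 19958400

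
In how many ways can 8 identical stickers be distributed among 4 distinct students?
C(8+4-1, 4-1) = C(11, 3) = 165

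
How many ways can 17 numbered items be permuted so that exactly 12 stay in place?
Choose the 12 fixed points C(17,12) = 6188, derange the rest: !5 = Σ_{j=0}^{5} (-1)^j·5!/j! = 120 - 120 + 60 - 20 + 5 - 1 = 44. Product = 6188 × 44 = 272272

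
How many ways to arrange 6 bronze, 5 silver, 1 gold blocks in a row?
12! / (6! × 5! × 1!) = 5544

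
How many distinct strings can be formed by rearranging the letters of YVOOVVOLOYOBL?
13! / (5! × 3! × 2! × 1! × 2!) = 2162160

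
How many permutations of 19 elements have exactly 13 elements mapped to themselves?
Choose the 13 fixed points C(19,13) = 27132, derange the rest: !6 = Σ_{j=0}^{6} (-1)^j·6!/j! = 720 - 720 + 360 - 120 + 30 - 6 + 1 = 265. Product = 27132 × 265 = 7189980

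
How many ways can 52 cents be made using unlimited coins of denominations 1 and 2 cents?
Coefficient of x^52 in 1/(1-x^1) · 1/(1-x^2). Use j coins of 2 for j = 0..⌊52/2⌋ = 26, the rest in 1s: 26 + 1 = 27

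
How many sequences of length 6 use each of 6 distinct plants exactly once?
6! = 720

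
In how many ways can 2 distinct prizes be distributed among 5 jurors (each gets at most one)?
P(5,2) = 5!/(5-2)! = 20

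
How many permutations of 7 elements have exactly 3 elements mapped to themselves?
Choose the 3 fixed points C(7,3) = 35, derange the rest: !4 = Σ_{j=0}^{4} (-1)^j·4!/j! = 24 - 24 + 12 - 4 + 1 = 9. Product = 35 × 9 = 315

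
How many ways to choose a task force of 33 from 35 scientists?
C(35,33) = 35!/(33!×2!) = 595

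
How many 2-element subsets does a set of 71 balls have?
C(71,2) = 71!/(2!×69!) = 2485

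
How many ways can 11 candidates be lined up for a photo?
11! = 39916800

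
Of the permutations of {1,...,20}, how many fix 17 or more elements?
Exactly j fixed points: C(20,j)·!(20-j); sum over j ≥ 17 (derangement numbers via !m = (m-1)·(!(m-1) + !(m-2)): !0..!3 = 1, 0, 1, 2). Σ_{j=17}^{20} C(20,j)·!(20-j) = C(20,17)·!3 + C(20,18)·!2 + C(20,19)·!1 + C(20,20)·!0 = 1140·2 + 190·1 + 20·0 + 1·1 = 2471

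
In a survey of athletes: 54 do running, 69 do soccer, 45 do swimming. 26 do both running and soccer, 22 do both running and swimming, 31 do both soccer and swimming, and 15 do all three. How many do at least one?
|A∪B∪C| = 54+69+45-26-22-31+15 = 104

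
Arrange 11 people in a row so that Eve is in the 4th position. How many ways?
Fix one position: (11-1)! = 3628800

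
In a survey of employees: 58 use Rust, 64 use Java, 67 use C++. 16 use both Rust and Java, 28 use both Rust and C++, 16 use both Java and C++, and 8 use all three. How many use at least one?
|A∪B∪C| = 58+64+67-16-28-16+8 = 137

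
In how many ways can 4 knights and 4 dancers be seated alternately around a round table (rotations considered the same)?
Fix one of the knights: (4-1)! ways for the remaining knights, × 4! ways for the dancers = 6 × 24 = 144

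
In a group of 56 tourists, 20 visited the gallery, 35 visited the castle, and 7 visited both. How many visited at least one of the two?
|A∪B| = |A| + |B| - |A∩B| = 20 + 35 - 7 = 48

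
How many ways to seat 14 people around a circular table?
Circular: fix one position, arrange the rest. (14-1)! = 6227020800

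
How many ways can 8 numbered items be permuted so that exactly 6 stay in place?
Choose the 6 fixed points C(8,6) = 28, derange the rest: !2 = Σ_{j=0}^{2} (-1)^j·2!/j! = 2 - 2 + 1 = 1. Product = 28 × 1 = 28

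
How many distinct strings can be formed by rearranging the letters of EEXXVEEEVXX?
11! / (2! × 5! × 4!) = 6930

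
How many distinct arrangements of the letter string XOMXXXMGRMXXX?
13! / (7! × 1! × 1! × 1! × 3!) = 205920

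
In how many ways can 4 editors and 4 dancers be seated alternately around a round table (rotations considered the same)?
Fix one of the editors: (4-1)! ways for the remaining editors, × 4! ways for the dancers = 6 × 24 = 144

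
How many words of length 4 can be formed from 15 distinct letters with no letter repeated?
P(15,4) = 15!/(15-4)! = 32760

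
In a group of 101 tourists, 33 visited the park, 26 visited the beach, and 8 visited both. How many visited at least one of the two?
|A∪B| = |A| + |B| - |A∩B| = 33 + 26 - 8 = 51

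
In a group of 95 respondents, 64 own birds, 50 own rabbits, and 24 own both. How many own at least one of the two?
|A∪B| = |A| + |B| - |A∩B| = 64 + 50 - 24 = 90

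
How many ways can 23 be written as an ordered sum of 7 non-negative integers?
C(23+7-1, 7-1) = C(29, 6) = 475020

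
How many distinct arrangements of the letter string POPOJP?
6! / (1! × 3! × 2!) = 60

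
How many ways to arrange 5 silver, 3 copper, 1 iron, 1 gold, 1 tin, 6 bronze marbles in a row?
17! / (5! × 3! × 1! × 1! × 1! × 6!) = 686125440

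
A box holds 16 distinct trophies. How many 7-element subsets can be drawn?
C(16,7) = 16!/(7!×9!) = 11440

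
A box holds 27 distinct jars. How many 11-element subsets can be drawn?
C(27,11) = 27!/(11!×16!) = 13037895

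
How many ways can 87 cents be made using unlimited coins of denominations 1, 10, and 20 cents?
Coefficient of x^87 in 1/(1-x^1) · 1/(1-x^10) · 1/(1-x^20). Case on j = number of 20-cent coins (j = 0..4); remainder r = 87 - 20j is made from {1,10} in ⌊r/10⌋+1 ways. r = 87, 67, 47, 27, 7 → 9 + 7 + 5 + 3 + 1 = 25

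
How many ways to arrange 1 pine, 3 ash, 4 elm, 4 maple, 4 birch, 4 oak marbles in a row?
20! / (1! × 3! × 4! × 4! × 4! × 4!) = 1222160940000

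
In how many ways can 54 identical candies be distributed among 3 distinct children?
C(54+3-1, 3-1) = C(56, 2) = 1540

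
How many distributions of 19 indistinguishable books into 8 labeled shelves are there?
C(19+8-1, 8-1) = C(26, 7) = 657800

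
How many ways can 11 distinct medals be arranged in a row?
11! = 39916800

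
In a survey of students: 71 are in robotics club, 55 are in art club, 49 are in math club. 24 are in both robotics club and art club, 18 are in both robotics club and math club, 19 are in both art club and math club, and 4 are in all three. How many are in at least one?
|A∪B∪C| = 71+55+49-24-18-19+4 = 118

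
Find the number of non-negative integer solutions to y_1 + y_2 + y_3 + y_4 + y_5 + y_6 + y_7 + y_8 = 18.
C(18+8-1, 8-1) = C(25, 7) = 480700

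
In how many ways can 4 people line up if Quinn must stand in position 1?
Fix one position: (4-1)! = 6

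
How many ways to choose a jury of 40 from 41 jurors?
C(41,40) = 41!/(40!×1!) = 41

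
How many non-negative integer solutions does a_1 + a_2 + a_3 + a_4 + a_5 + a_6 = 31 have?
C(31+6-1, 6-1) = C(36, 5) = 376992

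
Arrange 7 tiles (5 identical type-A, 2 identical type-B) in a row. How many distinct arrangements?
7! / (5! × 2!) = 21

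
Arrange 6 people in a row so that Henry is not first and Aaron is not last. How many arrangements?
By inclusion-exclusion: 6! - 2×(6-1)! + (6-2)! = 720 - 240 + 24 = 504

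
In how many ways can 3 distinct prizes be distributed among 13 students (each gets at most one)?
P(13,3) = 13!/(13-3)! = 1716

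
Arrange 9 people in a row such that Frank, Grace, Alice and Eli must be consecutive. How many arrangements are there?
Treat the 4 as one block: (9-4+1)! × 4! = 720 × 24 = 17280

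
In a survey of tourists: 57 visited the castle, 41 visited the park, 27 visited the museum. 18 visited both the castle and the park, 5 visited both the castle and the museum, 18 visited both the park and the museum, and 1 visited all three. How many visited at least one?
|A∪B∪C| = 57+41+27-18-5-18+1 = 85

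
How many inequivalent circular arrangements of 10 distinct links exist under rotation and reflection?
(10-1)!/2 = 362880/2 = 181440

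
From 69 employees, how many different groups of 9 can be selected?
C(69,9) = 69!/(9!×60!) = 56672074888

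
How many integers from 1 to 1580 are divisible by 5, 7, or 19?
⌊1580/5⌋+⌊1580/7⌋+⌊1580/19⌋ - ⌊1580/35⌋-⌊1580/95⌋-⌊1580/133⌋ + ⌊1580/665⌋ = 316+225+83 - 45-16-11 + 2 = 554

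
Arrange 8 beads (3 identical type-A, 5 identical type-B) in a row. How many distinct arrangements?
8! / (3! × 5!) = 56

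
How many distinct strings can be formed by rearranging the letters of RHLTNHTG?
8! / (1! × 1! × 1! × 1! × 2! × 2!) = 10080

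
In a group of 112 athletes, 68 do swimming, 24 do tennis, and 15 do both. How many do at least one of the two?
|A∪B| = |A| + |B| - |A∩B| = 68 + 24 - 15 = 77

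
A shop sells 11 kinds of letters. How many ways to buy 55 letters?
C(55+11-1, 11-1) = C(65, 10) = 179013799328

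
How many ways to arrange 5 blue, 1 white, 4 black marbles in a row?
10! / (5! × 1! × 4!) = 1260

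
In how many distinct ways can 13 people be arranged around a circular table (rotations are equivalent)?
Circular: fix one position, arrange the rest. (13-1)! = 479001600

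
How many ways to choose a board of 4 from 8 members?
C(8,4) = 8!/(4!×4!) = 70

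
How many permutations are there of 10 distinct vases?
10! = 3628800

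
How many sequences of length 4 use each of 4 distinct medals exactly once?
4! = 24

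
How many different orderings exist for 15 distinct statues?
15! = 1307674368000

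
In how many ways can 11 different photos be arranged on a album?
11! = 39916800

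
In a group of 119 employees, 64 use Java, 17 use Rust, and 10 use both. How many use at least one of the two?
|A∪B| = |A| + |B| - |A∩B| = 64 + 17 - 10 = 71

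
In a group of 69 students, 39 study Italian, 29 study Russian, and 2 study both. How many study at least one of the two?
|A∪B| = |A| + |B| - |A∩B| = 39 + 29 - 2 = 66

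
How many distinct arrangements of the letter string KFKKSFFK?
8! / (3! × 1! × 4!) = 280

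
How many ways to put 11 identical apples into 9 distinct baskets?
C(11+9-1, 9-1) = C(19, 8) = 75582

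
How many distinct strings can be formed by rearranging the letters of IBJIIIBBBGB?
11! / (5! × 1! × 1! × 4!) = 13860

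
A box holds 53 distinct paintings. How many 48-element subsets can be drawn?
C(53,48) = 53!/(48!×5!) = 2869685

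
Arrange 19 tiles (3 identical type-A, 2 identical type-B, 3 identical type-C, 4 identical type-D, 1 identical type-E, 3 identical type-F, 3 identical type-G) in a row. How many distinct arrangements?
19! / (3! × 2! × 3! × 4! × 1! × 3! × 3!) = 1955457504000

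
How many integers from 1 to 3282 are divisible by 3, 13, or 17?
⌊3282/3⌋+⌊3282/13⌋+⌊3282/17⌋ - ⌊3282/39⌋-⌊3282/51⌋-⌊3282/221⌋ + ⌊3282/663⌋ = 1094+252+193 - 84-64-14 + 4 = 1381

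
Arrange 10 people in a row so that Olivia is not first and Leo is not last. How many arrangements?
By inclusion-exclusion: 10! - 2×(10-1)! + (10-2)! = 3628800 - 725760 + 40320 = 2943360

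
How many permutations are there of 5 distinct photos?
5! = 120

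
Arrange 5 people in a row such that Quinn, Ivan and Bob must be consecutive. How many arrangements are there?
Treat the 3 as one block: (5-3+1)! × 3! = 6 × 6 = 36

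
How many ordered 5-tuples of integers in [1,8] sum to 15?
Coefficient of x^15 in (x + x² + ... + x^8)^5. By inclusion-exclusion on dice exceeding 8: Σ_j (-1)^j C(5,j)·C(15-1-8j, 4) = C(5,0)·C(14,4) - C(5,1)·C(6,4) = 1·1001 - 5·15 = 926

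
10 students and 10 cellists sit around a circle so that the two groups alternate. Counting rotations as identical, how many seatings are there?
Fix one of the students: (10-1)! ways for the remaining students, × 10! ways for the cellists = 362880 × 3628800 = 1316818944000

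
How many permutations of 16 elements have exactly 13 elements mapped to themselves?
Choose the 13 fixed points C(16,13) = 560, derange the rest: !3 = Σ_{j=0}^{3} (-1)^j·3!/j! = 6 - 6 + 3 - 1 = 2. Product = 560 × 2 = 1120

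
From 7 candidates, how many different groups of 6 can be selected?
C(7,6) = 7!/(6!×1!) = 7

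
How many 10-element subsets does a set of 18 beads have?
C(18,10) = 18!/(10!×8!) = 43758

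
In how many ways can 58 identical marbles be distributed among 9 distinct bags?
C(58+9-1, 9-1) = C(66, 8) = 5743572120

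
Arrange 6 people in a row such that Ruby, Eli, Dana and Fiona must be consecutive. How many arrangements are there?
Treat the 4 as one block: (6-4+1)! × 4! = 6 × 24 = 144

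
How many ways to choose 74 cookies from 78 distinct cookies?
C(78,74) = 78!/(74!×4!) = 1426425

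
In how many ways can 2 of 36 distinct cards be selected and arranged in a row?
P(36,2) = 36!/(36-2)! = 1260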